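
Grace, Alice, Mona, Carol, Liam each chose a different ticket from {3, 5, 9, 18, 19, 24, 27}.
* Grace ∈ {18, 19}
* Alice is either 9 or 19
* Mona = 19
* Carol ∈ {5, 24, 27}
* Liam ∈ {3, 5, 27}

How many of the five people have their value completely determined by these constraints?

Mona has just one choice, so Mona = 19. Remove 19 from Grace, Alice.
Grace must be 18 (only option left).
Alice's domain is down to {9}, so Alice = 9.
Determined: Grace=18, Alice=9, Mona=19. The other people each still have more than one consistent value. That makes 3.

3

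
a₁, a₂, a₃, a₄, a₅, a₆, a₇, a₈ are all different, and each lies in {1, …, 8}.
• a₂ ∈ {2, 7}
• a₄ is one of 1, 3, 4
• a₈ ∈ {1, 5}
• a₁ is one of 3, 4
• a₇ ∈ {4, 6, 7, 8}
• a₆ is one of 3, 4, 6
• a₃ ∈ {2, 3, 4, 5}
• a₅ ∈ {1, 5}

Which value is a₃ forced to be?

2

Among the 8 variables, 8 fits only a₇ (and all 8 values in {1, 2, 3, 4, 5, 6, 7, 8} must be used), so a₇ = 8.
Among the 7 still-open variables, 6 fits only a₆ (and all 7 values in {1, 2, 3, 4, 5, 6, 7} must be used), so a₆ = 6.
The 6 still-open variables draw from only 6 values {1, 2, 3, 4, 5, 7}, so each is used; only a₂ can be 7, hence a₂ = 7.
Among the 5 still-open variables, 2 fits only a₃ (and all 5 values in {1, 2, 3, 4, 5} must be used), so a₃ = 2.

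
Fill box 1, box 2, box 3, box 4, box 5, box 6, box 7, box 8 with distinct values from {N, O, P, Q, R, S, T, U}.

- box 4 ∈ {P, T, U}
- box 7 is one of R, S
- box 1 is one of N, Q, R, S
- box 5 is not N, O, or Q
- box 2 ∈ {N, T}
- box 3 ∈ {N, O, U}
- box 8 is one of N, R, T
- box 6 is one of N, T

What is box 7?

S

The 8 variables draw from only 8 values {N, O, P, Q, R, S, T, U}, so each is used; only box 3 can be O, hence box 3 = O.
The 7 still-open variables together cover exactly {N, P, Q, R, S, T, U} — 7 values for 7 variables — and Q appears only in box 1's list, so box 1 = Q.
box 2 and box 6 between them cover only {N, T} — a naked pair. Remove those values from box 4, box 5, box 8.
box 8's domain is down to {R}, so box 8 = R. Strike R from box 5, box 7.
So box 7 = S.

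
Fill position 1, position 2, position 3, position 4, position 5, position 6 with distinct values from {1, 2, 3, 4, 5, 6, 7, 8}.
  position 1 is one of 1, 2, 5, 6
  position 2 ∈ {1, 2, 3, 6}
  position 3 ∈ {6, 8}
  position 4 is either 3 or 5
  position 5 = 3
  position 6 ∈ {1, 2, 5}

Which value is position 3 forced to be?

8

position 5 has just one choice, so position 5 = 3. Strike 3 from position 2, position 4.
That leaves position 4 = 5. Strike 5 from position 1, position 6.
The 4 still-open variables together cover exactly {1, 2, 6, 8} — 4 values for 4 variables — and 8 appears only in position 3's list, so position 3 = 8.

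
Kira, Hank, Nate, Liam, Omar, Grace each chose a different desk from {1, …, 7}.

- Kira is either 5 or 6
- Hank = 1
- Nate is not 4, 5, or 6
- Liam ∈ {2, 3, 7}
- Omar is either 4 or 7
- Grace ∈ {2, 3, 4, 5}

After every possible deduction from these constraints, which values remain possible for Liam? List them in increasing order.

2, 3, 7

Hank must be 1 (only option left). Eliminate 1 elsewhere: Nate.
No further eliminations apply; Liam can still be any of 2, 3, 7.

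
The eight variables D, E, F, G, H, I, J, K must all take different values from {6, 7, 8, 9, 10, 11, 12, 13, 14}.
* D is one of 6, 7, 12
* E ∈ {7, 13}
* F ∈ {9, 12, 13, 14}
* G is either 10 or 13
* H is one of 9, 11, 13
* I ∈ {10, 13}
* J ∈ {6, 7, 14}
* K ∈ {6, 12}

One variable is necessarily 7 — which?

The 8 variables draw from only 8 values {6, 7, 9, 10, 11, 12, 13, 14}, so each is used; only H can be 11, hence H = 11.
Among the 7 still-open variables, 9 fits only F (and all 7 values in {6, 7, 9, 10, 12, 13, 14} must be used), so F = 9.
The 6 still-open variables together cover exactly {6, 7, 10, 12, 13, 14} — 6 values for 6 variables — and 14 appears only in J's list, so J = 14.
G and I share exactly the 2 values {10, 13}; by pigeonhole those values go to them, so strike 10, 13 from E.
So 7 goes to E.

E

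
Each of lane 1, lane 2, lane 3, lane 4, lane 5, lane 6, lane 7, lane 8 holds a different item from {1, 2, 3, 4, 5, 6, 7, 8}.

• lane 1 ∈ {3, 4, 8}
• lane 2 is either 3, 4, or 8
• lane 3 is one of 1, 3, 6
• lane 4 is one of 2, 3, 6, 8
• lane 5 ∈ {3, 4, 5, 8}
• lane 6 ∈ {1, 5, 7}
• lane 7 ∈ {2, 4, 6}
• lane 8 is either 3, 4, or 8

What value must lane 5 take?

5

Among the 8 variables, 7 fits only lane 6 (and all 8 values in {1, 2, 3, 4, 5, 6, 7, 8} must be used), so lane 6 = 7.
Among the 7 still-open variables, 1 fits only lane 3 (and all 7 values in {1, 2, 3, 4, 5, 6, 8} must be used), so lane 3 = 1.
Among the 6 still-open variables, 5 fits only lane 5 (and all 6 values in {2, 3, 4, 5, 6, 8} must be used), so lane 5 = 5.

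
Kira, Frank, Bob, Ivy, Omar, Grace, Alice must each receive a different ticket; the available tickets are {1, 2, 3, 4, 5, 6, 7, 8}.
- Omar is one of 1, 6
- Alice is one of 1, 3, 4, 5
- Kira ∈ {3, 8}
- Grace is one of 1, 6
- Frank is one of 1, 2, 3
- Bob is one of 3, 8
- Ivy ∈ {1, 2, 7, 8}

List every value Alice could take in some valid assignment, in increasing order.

Kira and Bob between them cover only {3, 8} — a naked pair. Remove those values from Frank, Ivy, Alice.
Omar and Grace between them cover only {1, 6} — a naked pair. Remove those values from Frank, Ivy, Alice.
Frank's domain is down to {2}, so Frank = 2. So Ivy can't be 2.
Ivy has just one choice, so Ivy = 7.
No further eliminations apply; Alice can still be any of 4, 5.

4, 5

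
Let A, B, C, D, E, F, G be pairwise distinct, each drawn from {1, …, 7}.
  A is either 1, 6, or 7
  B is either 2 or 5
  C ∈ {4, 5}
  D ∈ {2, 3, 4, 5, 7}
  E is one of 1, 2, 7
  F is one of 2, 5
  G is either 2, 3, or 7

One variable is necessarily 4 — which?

C

The 7 variables draw from only 7 values {1, 2, 3, 4, 5, 6, 7}, so each is used; only A can be 6, hence A = 6.
The 6 still-open variables draw from only 6 values {1, 2, 3, 4, 5, 7}, so each is used; only E can be 1, hence E = 1.
B and F between them cover only {2, 5} — a naked pair. Remove those values from C, D, G.
So 4 goes to C.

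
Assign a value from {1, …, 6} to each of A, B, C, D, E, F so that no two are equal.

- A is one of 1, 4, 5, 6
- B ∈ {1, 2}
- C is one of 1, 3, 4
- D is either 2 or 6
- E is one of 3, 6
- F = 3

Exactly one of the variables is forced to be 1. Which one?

B

F has just one choice, so F = 3. Strike 3 from C, E.
E's domain is down to {6}, so E = 6. So A, D can't be 6.
D's domain is down to {2}, so D = 2. Eliminate 2 elsewhere: B.
So 1 goes to B.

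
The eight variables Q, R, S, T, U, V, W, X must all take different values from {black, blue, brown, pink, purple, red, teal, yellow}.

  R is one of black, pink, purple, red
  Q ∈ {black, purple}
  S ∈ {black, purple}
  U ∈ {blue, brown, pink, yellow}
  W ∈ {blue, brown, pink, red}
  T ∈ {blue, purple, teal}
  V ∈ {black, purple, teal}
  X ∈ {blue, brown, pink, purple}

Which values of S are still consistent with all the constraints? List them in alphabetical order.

Among the 8 variables, yellow fits only U (and all 8 values in {black, blue, brown, pink, purple, red, teal, yellow} must be used), so U = yellow.
Q and S between them cover only {black, purple} — a naked pair. Remove those values from R, T, V, X.
That leaves V = teal. Remove teal from T.
T must be blue (only option left). Eliminate blue elsewhere: W, X.
No further eliminations apply; S can still be any of black, purple.

black, purple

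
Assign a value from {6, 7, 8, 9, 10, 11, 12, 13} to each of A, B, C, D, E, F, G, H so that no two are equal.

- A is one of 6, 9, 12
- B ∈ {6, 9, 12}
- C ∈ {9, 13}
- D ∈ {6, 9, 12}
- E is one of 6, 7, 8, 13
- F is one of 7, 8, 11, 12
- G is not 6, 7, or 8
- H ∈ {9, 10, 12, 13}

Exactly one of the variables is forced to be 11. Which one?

The 3 variables A, B, D are confined to {6, 9, 12}, which locks those values in; drop them from C, E, F, G, H.
C's domain is down to {13}, so C = 13. Remove 13 from E, G, H.
H's domain is down to {10}, so H = 10. Strike 10 from G.
So 11 goes to G.

G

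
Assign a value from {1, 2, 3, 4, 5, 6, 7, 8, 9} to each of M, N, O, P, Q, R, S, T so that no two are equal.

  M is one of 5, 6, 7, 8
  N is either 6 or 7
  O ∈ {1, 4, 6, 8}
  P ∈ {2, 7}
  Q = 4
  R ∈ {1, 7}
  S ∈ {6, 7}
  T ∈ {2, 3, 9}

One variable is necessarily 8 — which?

O

Q's domain is down to {4}, so Q = 4. Eliminate 4 elsewhere: O.
The 2 variables N and S are confined to {6, 7}, which locks those values in; drop them from M, O, P, R.
P has just one choice, so P = 2. Remove 2 from T.
R's domain is down to {1}, so R = 1. Strike 1 from O.
So 8 goes to O.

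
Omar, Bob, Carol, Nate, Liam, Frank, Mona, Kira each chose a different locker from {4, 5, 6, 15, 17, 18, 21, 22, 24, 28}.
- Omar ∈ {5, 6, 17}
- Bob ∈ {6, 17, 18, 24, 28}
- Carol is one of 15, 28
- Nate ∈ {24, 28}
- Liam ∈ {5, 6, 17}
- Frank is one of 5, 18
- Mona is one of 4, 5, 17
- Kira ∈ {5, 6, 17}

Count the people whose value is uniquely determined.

3

Among the 8 variables, 4 fits only Mona (and all 8 values in {4, 5, 6, 15, 17, 18, 24, 28} must be used), so Mona = 4.
The 7 still-open variables draw from only 7 values {5, 6, 15, 17, 18, 24, 28}, so each is used; only Carol can be 15, hence Carol = 15.
Omar, Liam, Kira share exactly the 3 values {5, 6, 17}; by pigeonhole those values go to them, so strike 5, 6, 17 from Bob, Frank.
Frank's domain is down to {18}, so Frank = 18. Eliminate 18 elsewhere: Bob.
Determined: Carol=15, Frank=18, Mona=4. The other people each still have more than one consistent value. That makes 3.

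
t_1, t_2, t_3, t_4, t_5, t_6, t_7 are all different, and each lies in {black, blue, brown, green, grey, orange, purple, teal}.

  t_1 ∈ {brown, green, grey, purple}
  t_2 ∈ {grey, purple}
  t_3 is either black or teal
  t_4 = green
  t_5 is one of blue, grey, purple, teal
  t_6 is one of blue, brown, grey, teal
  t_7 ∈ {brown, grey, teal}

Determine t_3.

t_4 has just one choice, so t_4 = green. So t_1 can't be green.
The 6 still-open variables together cover exactly {black, blue, brown, grey, purple, teal} — 6 values for 6 variables — and black appears only in t_3's list, so t_3 = black.

black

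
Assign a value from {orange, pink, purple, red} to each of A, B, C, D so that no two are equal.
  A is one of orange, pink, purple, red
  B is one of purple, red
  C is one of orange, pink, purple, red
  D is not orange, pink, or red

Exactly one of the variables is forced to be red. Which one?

B

D must be purple (only option left). Eliminate purple elsewhere: A, B, C.
So red goes to B.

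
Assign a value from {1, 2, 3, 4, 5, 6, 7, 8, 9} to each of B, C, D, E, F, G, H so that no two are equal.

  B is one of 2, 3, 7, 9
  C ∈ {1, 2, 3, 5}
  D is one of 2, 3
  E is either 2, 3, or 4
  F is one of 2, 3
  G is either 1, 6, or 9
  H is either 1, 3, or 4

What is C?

5

The 2 variables D and F are confined to {2, 3}, which locks those values in; drop them from B, C, E, H.
E's domain is down to {4}, so E = 4. Strike 4 from H.
H has just one choice, so H = 1. Strike 1 from C, G.
So C = 5.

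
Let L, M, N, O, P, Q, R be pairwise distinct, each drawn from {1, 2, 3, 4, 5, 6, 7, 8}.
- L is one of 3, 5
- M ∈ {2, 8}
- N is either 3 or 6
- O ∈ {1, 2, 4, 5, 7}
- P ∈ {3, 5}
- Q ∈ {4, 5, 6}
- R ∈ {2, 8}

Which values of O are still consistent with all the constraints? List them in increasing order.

1, 7

L and P share exactly the 2 values {3, 5}; by pigeonhole those values go to them, so strike 3, 5 from N, O, Q.
N must be 6 (only option left). Remove 6 from Q.
Q's domain is down to {4}, so Q = 4. Strike 4 from O.
M and R between them cover only {2, 8} — a naked pair. Remove those values from O.
No further eliminations apply; O can still be any of 1, 7.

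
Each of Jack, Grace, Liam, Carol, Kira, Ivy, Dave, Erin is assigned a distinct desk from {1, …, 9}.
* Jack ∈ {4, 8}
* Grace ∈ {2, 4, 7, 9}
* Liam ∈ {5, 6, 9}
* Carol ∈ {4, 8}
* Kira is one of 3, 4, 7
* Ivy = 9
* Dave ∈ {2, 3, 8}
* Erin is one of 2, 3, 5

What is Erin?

Ivy has just one choice, so Ivy = 9. Eliminate 9 elsewhere: Grace, Liam.
Among the 7 still-open variables, 6 fits only Liam (and all 7 values in {2, 3, 4, 5, 6, 7, 8} must be used), so Liam = 6.
The 6 still-open variables draw from only 6 values {2, 3, 4, 5, 7, 8}, so each is used; only Erin can be 5, hence Erin = 5.

5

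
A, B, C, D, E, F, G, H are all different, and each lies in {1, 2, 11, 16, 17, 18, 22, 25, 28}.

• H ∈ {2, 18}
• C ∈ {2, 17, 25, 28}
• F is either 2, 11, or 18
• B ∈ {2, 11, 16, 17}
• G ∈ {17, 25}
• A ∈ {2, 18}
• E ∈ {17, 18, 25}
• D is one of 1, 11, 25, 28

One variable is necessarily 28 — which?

C

The 8 variables together cover exactly {1, 2, 11, 16, 17, 18, 25, 28} — 8 values for 8 variables — and 1 appears only in D's list, so D = 1.
Among the 7 still-open variables, 16 fits only B (and all 7 values in {2, 11, 16, 17, 18, 25, 28} must be used), so B = 16.
The 6 still-open variables draw from only 6 values {2, 11, 17, 18, 25, 28}, so each is used; only F can be 11, hence F = 11.
Among the 5 still-open variables, 28 fits only C (and all 5 values in {2, 17, 18, 25, 28} must be used), so C = 28.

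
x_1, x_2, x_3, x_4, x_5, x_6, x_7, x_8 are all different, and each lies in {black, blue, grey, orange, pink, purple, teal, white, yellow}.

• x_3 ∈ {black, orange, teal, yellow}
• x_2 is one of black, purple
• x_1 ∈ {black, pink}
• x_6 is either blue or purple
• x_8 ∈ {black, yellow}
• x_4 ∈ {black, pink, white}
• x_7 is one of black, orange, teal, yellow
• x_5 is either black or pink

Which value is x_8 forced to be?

yellow

Among the 8 variables, blue fits only x_6 (and all 8 values in {black, blue, orange, pink, purple, teal, white, yellow} must be used), so x_6 = blue.
Among the 7 still-open variables, purple fits only x_2 (and all 7 values in {black, orange, pink, purple, teal, white, yellow} must be used), so x_2 = purple.
The 6 still-open variables draw from only 6 values {black, orange, pink, teal, white, yellow}, so each is used; only x_4 can be white, hence x_4 = white.
The 2 variables x_1 and x_5 are confined to {black, pink}, which locks those values in; drop them from x_3, x_7, x_8.
So x_8 = yellow.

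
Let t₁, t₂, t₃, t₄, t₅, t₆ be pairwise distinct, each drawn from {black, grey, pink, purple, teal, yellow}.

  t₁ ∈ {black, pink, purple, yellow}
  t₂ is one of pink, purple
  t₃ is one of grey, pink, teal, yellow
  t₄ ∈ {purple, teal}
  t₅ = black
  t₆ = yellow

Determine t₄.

teal

t₅'s domain is down to {black}, so t₅ = black. Remove black from t₁.
t₆ has just one choice, so t₆ = yellow. Eliminate yellow elsewhere: t₁, t₃.
The 4 still-open variables draw from only 4 values {grey, pink, purple, teal}, so each is used; only t₃ can be grey, hence t₃ = grey.
The 3 still-open variables together cover exactly {pink, purple, teal} — 3 values for 3 variables — and teal appears only in t₄'s list, so t₄ = teal.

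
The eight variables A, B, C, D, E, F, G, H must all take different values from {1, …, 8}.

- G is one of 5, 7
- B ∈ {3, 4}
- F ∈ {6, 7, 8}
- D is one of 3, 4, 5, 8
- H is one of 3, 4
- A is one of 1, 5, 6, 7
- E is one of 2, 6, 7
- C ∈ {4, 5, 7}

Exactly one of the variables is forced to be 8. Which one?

D

The 8 variables draw from only 8 values {1, 2, 3, 4, 5, 6, 7, 8}, so each is used; only A can be 1, hence A = 1.
Among the 7 still-open variables, 2 fits only E (and all 7 values in {2, 3, 4, 5, 6, 7, 8} must be used), so E = 2.
Among the 6 still-open variables, 6 fits only F (and all 6 values in {3, 4, 5, 6, 7, 8} must be used), so F = 6.
The 5 still-open variables draw from only 5 values {3, 4, 5, 7, 8}, so each is used; only D can be 8, hence D = 8.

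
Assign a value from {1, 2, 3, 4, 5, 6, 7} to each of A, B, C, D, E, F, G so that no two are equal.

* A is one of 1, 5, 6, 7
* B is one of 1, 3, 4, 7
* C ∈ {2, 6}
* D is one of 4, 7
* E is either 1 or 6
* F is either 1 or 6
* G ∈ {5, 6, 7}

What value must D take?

The 7 variables draw from only 7 values {1, 2, 3, 4, 5, 6, 7}, so each is used; only C can be 2, hence C = 2.
Among the 6 still-open variables, 3 fits only B (and all 6 values in {1, 3, 4, 5, 6, 7} must be used), so B = 3.
The 5 still-open variables together cover exactly {1, 4, 5, 6, 7} — 5 values for 5 variables — and 4 appears only in D's list, so D = 4.

4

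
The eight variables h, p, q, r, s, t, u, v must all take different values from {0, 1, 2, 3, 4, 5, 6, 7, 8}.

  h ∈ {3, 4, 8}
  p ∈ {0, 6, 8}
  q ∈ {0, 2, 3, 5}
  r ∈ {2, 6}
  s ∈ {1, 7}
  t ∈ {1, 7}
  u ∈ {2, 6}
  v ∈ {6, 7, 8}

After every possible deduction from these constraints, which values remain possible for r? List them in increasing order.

r and u between them cover only {2, 6} — a naked pair. Remove those values from p, q, v.
The 2 variables s and t are confined to {1, 7}, which locks those values in; drop them from v.
v's domain is down to {8}, so v = 8. Remove 8 from h, p.
p has just one choice, so p = 0. Eliminate 0 elsewhere: q.
No further eliminations apply; r can still be any of 2, 6.

2, 6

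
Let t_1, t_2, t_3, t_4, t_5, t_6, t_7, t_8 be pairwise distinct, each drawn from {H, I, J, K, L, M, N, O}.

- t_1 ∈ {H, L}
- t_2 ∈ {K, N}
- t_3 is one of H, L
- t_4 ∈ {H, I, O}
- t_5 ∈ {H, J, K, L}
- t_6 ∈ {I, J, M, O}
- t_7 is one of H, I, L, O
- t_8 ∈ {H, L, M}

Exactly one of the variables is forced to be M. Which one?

Among the 8 variables, N fits only t_2 (and all 8 values in {H, I, J, K, L, M, N, O} must be used), so t_2 = N.
Among the 7 still-open variables, K fits only t_5 (and all 7 values in {H, I, J, K, L, M, O} must be used), so t_5 = K.
Among the 6 still-open variables, J fits only t_6 (and all 6 values in {H, I, J, L, M, O} must be used), so t_6 = J.
The 5 still-open variables draw from only 5 values {H, I, L, M, O}, so each is used; only t_8 can be M, hence t_8 = M.

t_8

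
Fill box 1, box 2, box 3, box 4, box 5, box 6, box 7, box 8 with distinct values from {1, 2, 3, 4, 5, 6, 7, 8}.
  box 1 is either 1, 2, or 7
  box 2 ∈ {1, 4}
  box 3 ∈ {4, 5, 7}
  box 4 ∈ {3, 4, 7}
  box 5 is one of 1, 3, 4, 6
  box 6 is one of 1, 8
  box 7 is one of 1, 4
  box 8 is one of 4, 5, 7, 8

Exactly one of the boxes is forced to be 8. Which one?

box 6

The 8 variables together cover exactly {1, 2, 3, 4, 5, 6, 7, 8} — 8 values for 8 variables — and 2 appears only in box 1's list, so box 1 = 2.
Among the 7 still-open variables, 6 fits only box 5 (and all 7 values in {1, 3, 4, 5, 6, 7, 8} must be used), so box 5 = 6.
The 6 still-open variables together cover exactly {1, 3, 4, 5, 7, 8} — 6 values for 6 variables — and 3 appears only in box 4's list, so box 4 = 3.
box 2 and box 7 between them cover only {1, 4} — a naked pair. Remove those values from box 3, box 6, box 8.
So 8 goes to box 6.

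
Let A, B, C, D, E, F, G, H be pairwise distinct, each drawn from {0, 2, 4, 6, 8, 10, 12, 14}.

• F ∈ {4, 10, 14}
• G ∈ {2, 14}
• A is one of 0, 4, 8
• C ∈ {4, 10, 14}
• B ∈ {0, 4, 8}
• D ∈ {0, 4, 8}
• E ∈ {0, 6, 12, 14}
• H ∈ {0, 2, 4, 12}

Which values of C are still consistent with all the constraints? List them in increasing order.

10, 14

The 8 variables together cover exactly {0, 2, 4, 6, 8, 10, 12, 14} — 8 values for 8 variables — and 6 appears only in E's list, so E = 6.
Among the 7 still-open variables, 12 fits only H (and all 7 values in {0, 2, 4, 8, 10, 12, 14} must be used), so H = 12.
The 6 still-open variables together cover exactly {0, 2, 4, 8, 10, 14} — 6 values for 6 variables — and 2 appears only in G's list, so G = 2.
A, B, D between them cover only {0, 4, 8} — a naked triple. Remove those values from C, F.
No further eliminations apply; C can still be any of 10, 14.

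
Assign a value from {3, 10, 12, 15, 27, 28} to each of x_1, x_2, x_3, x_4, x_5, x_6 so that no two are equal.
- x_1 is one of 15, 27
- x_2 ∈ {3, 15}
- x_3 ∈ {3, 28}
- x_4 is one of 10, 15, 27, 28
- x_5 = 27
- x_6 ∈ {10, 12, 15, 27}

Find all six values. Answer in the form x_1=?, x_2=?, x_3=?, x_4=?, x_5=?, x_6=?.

x_1=15, x_2=3, x_3=28, x_4=10, x_5=27, x_6=12

x_5's domain is down to {27}, so x_5 = 27. Remove 27 from x_1, x_4, x_6.
x_1 must be 15 (only option left). Eliminate 15 elsewhere: x_2, x_4, x_6.
x_2 must be 3 (only option left). Strike 3 from x_3.
That leaves x_3 = 28. Remove 28 from x_4.
x_4 must be 10 (only option left). Strike 10 from x_6.
That leaves x_6 = 12.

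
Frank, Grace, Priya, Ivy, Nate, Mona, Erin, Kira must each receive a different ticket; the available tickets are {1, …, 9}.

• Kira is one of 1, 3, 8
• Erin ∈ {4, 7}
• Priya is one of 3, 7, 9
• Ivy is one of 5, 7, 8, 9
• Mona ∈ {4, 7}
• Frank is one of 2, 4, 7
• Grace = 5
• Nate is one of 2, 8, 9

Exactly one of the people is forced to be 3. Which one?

Priya

Grace must be 5 (only option left). Strike 5 from Ivy.
The 7 still-open variables together cover exactly {1, 2, 3, 4, 7, 8, 9} — 7 values for 7 variables — and 1 appears only in Kira's list, so Kira = 1.
The 6 still-open variables together cover exactly {2, 3, 4, 7, 8, 9} — 6 values for 6 variables — and 3 appears only in Priya's list, so Priya = 3.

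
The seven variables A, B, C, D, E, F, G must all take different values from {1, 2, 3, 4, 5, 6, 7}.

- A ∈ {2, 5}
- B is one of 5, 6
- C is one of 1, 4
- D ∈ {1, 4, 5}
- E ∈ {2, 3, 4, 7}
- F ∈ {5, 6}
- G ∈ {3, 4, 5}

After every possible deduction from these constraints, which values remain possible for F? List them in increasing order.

The 7 variables draw from only 7 values {1, 2, 3, 4, 5, 6, 7}, so each is used; only E can be 7, hence E = 7.
Among the 6 still-open variables, 2 fits only A (and all 6 values in {1, 2, 3, 4, 5, 6} must be used), so A = 2.
Among the 5 still-open variables, 3 fits only G (and all 5 values in {1, 3, 4, 5, 6} must be used), so G = 3.
The 2 variables B and F are confined to {5, 6}, which locks those values in; drop them from D.
No further eliminations apply; F can still be any of 5, 6.

5, 6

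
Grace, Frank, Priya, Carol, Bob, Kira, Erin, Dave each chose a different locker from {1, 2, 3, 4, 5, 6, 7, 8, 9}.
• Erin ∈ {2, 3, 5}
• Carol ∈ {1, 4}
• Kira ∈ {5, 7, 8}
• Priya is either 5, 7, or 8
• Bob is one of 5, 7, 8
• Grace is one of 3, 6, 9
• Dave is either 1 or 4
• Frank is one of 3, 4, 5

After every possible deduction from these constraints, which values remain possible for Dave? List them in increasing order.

The 2 variables Carol and Dave are confined to {1, 4}, which locks those values in; drop them from Frank.
The 3 variables Priya, Bob, Kira are confined to {5, 7, 8}, which locks those values in; drop them from Frank, Erin.
Frank's domain is down to {3}, so Frank = 3. Eliminate 3 elsewhere: Grace, Erin.
That leaves Erin = 2.
No further eliminations apply; Dave can still be any of 1, 4.

1, 4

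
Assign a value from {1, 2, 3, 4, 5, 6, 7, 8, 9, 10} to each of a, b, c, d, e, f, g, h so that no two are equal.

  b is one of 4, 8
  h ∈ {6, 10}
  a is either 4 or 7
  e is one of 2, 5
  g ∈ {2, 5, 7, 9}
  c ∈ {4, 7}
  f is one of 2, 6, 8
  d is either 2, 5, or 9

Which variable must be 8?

b

Among the 8 variables, 10 fits only h (and all 8 values in {2, 4, 5, 6, 7, 8, 9, 10} must be used), so h = 10.
Among the 7 still-open variables, 6 fits only f (and all 7 values in {2, 4, 5, 6, 7, 8, 9} must be used), so f = 6.
Among the 6 still-open variables, 8 fits only b (and all 6 values in {2, 4, 5, 7, 8, 9} must be used), so b = 8.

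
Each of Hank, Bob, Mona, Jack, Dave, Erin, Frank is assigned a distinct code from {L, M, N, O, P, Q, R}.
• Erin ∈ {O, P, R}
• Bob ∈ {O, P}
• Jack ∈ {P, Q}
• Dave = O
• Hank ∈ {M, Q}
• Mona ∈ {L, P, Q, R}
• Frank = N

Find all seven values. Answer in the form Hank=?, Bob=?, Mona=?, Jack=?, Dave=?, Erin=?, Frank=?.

Dave has just one choice, so Dave = O. So Bob, Erin can't be O.
Frank has just one choice, so Frank = N.
Bob has just one choice, so Bob = P. Remove P from Mona, Jack, Erin.
That leaves Jack = Q. So Hank, Mona can't be Q.
Erin has just one choice, so Erin = R. Remove R from Mona.
That leaves Hank = M.
That leaves Mona = L.

Hank=M, Bob=P, Mona=L, Jack=Q, Dave=O, Erin=R, Frank=N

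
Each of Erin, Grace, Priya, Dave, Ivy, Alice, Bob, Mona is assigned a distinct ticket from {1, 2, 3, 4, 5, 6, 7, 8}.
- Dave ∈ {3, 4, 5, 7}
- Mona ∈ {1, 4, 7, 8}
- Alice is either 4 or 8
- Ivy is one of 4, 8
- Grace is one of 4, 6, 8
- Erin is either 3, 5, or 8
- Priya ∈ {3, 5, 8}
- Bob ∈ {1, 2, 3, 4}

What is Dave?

The 8 variables draw from only 8 values {1, 2, 3, 4, 5, 6, 7, 8}, so each is used; only Bob can be 2, hence Bob = 2.
The 7 still-open variables draw from only 7 values {1, 3, 4, 5, 6, 7, 8}, so each is used; only Mona can be 1, hence Mona = 1.
The 6 still-open variables together cover exactly {3, 4, 5, 6, 7, 8} — 6 values for 6 variables — and 6 appears only in Grace's list, so Grace = 6.
Among the 5 still-open variables, 7 fits only Dave (and all 5 values in {3, 4, 5, 7, 8} must be used), so Dave = 7.

7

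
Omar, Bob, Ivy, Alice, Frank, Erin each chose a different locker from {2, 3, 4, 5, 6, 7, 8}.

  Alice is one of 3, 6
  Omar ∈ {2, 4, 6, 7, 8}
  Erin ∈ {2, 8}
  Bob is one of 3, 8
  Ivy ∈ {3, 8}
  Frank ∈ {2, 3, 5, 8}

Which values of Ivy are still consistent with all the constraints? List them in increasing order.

Bob and Ivy share exactly the 2 values {3, 8}; by pigeonhole those values go to them, so strike 3, 8 from Omar, Alice, Frank, Erin.
Alice must be 6 (only option left). Eliminate 6 elsewhere: Omar.
Erin's domain is down to {2}, so Erin = 2. So Omar, Frank can't be 2.
That leaves Frank = 5.
No further eliminations apply; Ivy can still be any of 3, 8.

3, 8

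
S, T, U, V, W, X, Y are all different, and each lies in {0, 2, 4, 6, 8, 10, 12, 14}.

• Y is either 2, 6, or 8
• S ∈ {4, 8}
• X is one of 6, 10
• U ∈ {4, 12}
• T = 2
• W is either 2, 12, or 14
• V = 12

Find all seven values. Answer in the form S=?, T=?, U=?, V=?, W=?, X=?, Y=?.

T has just one choice, so T = 2. So W, Y can't be 2.
V must be 12 (only option left). Eliminate 12 elsewhere: U, W.
That leaves W = 14.
U has just one choice, so U = 4. Eliminate 4 elsewhere: S.
S has just one choice, so S = 8. So Y can't be 8.
Y has just one choice, so Y = 6. So X can't be 6.
X's domain is down to {10}, so X = 10.

S=8, T=2, U=4, V=12, W=14, X=10, Y=6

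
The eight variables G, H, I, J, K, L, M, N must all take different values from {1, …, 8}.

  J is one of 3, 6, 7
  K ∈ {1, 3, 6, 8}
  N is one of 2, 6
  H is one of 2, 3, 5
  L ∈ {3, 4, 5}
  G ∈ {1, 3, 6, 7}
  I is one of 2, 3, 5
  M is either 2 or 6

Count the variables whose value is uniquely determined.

4

The 8 variables draw from only 8 values {1, 2, 3, 4, 5, 6, 7, 8}, so each is used; only L can be 4, hence L = 4.
The 7 still-open variables together cover exactly {1, 2, 3, 5, 6, 7, 8} — 7 values for 7 variables — and 8 appears only in K's list, so K = 8.
The 6 still-open variables draw from only 6 values {1, 2, 3, 5, 6, 7}, so each is used; only G can be 1, hence G = 1.
The 5 still-open variables together cover exactly {2, 3, 5, 6, 7} — 5 values for 5 variables — and 7 appears only in J's list, so J = 7.
The 2 variables M and N are confined to {2, 6}, which locks those values in; drop them from H, I.
Determined: G=1, J=7, K=8, L=4. The other variables each still have more than one consistent value. That makes 4.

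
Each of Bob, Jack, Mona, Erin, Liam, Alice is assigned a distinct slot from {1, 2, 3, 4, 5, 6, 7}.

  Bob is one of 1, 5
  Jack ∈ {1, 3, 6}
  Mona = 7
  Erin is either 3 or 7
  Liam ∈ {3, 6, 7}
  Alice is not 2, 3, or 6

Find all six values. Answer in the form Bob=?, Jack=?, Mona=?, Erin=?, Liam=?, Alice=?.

Bob=5, Jack=1, Mona=7, Erin=3, Liam=6, Alice=4

Mona must be 7 (only option left). Eliminate 7 elsewhere: Erin, Liam, Alice.
That leaves Erin = 3. Eliminate 3 elsewhere: Jack, Liam.
Liam's domain is down to {6}, so Liam = 6. Strike 6 from Jack.
Jack must be 1 (only option left). Strike 1 from Bob, Alice.
Bob's domain is down to {5}, so Bob = 5. Remove 5 from Alice.
Alice has just one choice, so Alice = 4.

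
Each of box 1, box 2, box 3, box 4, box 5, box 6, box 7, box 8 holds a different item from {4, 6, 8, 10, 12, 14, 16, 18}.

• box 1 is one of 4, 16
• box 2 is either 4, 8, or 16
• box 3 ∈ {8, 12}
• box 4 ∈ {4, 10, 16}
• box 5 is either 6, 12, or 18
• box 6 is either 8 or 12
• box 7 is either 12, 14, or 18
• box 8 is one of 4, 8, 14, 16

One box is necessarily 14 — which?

box 8

The 8 variables draw from only 8 values {4, 6, 8, 10, 12, 14, 16, 18}, so each is used; only box 5 can be 6, hence box 5 = 6.
Among the 7 still-open variables, 10 fits only box 4 (and all 7 values in {4, 8, 10, 12, 14, 16, 18} must be used), so box 4 = 10.
Among the 6 still-open variables, 18 fits only box 7 (and all 6 values in {4, 8, 12, 14, 16, 18} must be used), so box 7 = 18.
The 5 still-open variables draw from only 5 values {4, 8, 12, 14, 16}, so each is used; only box 8 can be 14, hence box 8 = 14.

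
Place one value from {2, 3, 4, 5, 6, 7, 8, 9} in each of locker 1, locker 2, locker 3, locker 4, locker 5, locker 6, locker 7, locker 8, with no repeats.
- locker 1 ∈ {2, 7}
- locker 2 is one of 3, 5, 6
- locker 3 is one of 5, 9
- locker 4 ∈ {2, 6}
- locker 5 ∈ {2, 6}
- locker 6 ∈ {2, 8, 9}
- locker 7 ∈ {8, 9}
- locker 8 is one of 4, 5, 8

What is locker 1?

The 8 variables together cover exactly {2, 3, 4, 5, 6, 7, 8, 9} — 8 values for 8 variables — and 3 appears only in locker 2's list, so locker 2 = 3.
The 7 still-open variables together cover exactly {2, 4, 5, 6, 7, 8, 9} — 7 values for 7 variables — and 4 appears only in locker 8's list, so locker 8 = 4.
Among the 6 still-open variables, 5 fits only locker 3 (and all 6 values in {2, 5, 6, 7, 8, 9} must be used), so locker 3 = 5.
The 5 still-open variables draw from only 5 values {2, 6, 7, 8, 9}, so each is used; only locker 1 can be 7, hence locker 1 = 7.

7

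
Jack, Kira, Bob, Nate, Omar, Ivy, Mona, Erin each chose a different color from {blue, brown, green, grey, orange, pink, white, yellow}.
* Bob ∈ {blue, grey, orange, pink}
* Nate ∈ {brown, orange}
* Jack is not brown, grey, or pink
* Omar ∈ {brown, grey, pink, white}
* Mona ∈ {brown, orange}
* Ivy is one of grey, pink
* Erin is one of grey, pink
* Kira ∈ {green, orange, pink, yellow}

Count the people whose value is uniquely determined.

Nate and Mona share exactly the 2 values {brown, orange}; by pigeonhole those values go to them, so strike brown, orange from Jack, Kira, Bob, Omar.
Ivy and Erin between them cover only {grey, pink} — a naked pair. Remove those values from Kira, Bob, Omar.
Bob's domain is down to {blue}, so Bob = blue. So Jack can't be blue.
Omar has just one choice, so Omar = white. Remove white from Jack.
Determined: Bob=blue, Omar=white. The other people each still have more than one consistent value. That makes 2.

2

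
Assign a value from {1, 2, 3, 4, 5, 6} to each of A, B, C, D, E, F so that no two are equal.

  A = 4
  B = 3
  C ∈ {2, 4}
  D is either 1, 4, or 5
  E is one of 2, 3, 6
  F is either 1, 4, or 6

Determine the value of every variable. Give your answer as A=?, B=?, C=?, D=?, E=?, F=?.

A=4, B=3, C=2, D=5, E=6, F=1

A must be 4 (only option left). Remove 4 from C, D, F.
That leaves B = 3. Remove 3 from E.
That leaves C = 2. Remove 2 from E.
E has just one choice, so E = 6. So F can't be 6.
F must be 1 (only option left). So D can't be 1.
D has just one choice, so D = 5.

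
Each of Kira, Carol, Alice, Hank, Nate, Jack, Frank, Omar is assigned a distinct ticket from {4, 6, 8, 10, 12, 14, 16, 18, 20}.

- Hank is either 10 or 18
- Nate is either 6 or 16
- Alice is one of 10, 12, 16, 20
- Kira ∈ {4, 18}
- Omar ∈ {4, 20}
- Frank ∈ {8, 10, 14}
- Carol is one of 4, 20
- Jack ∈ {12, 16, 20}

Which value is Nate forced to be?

6

Carol and Omar between them cover only {4, 20} — a naked pair. Remove those values from Kira, Alice, Jack.
That leaves Kira = 18. Strike 18 from Hank.
Hank has just one choice, so Hank = 10. Strike 10 from Alice, Frank.
Alice and Jack share exactly the 2 values {12, 16}; by pigeonhole those values go to them, so strike 12, 16 from Nate.
So Nate = 6.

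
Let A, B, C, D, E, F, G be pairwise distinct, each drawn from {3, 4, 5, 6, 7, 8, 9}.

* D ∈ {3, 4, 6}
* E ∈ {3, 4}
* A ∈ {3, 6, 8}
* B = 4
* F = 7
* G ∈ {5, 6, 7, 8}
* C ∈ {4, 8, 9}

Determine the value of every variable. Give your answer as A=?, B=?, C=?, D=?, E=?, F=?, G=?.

A=8, B=4, C=9, D=6, E=3, F=7, G=5

B's domain is down to {4}, so B = 4. Eliminate 4 elsewhere: C, D, E.
E has just one choice, so E = 3. Strike 3 from A, D.
F must be 7 (only option left). Remove 7 from G.
That leaves D = 6. So A, G can't be 6.
That leaves A = 8. Eliminate 8 elsewhere: C, G.
C must be 9 (only option left).
That leaves G = 5.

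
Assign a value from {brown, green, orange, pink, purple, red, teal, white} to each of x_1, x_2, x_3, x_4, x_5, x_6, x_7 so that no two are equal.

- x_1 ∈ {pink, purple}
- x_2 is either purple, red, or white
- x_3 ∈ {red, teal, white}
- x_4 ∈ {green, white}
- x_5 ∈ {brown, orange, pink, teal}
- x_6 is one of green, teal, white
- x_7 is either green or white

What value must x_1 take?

The 2 variables x_4 and x_7 are confined to {green, white}, which locks those values in; drop them from x_2, x_3, x_6.
x_6's domain is down to {teal}, so x_6 = teal. Remove teal from x_3, x_5.
x_3's domain is down to {red}, so x_3 = red. So x_2 can't be red.
x_2 must be purple (only option left). Eliminate purple elsewhere: x_1.
So x_1 = pink.

pink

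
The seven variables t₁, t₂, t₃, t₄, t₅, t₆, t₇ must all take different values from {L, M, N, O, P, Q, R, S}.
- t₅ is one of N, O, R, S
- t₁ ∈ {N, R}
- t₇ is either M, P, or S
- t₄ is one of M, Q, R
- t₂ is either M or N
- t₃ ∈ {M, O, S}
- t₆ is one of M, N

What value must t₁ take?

R

The 7 variables draw from only 7 values {M, N, O, P, Q, R, S}, so each is used; only t₇ can be P, hence t₇ = P.
Among the 6 still-open variables, Q fits only t₄ (and all 6 values in {M, N, O, Q, R, S} must be used), so t₄ = Q.
t₂ and t₆ share exactly the 2 values {M, N}; by pigeonhole those values go to them, so strike M, N from t₁, t₃, t₅.
So t₁ = R.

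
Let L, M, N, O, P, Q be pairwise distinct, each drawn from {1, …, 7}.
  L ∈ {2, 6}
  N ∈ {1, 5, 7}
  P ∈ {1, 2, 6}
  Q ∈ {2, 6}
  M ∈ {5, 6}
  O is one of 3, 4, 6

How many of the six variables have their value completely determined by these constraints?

3

L and Q share exactly the 2 values {2, 6}; by pigeonhole those values go to them, so strike 2, 6 from M, O, P.
M has just one choice, so M = 5. Strike 5 from N.
P's domain is down to {1}, so P = 1. Remove 1 from N.
N has just one choice, so N = 7.
Determined: M=5, N=7, P=1. The other variables each still have more than one consistent value. That makes 3.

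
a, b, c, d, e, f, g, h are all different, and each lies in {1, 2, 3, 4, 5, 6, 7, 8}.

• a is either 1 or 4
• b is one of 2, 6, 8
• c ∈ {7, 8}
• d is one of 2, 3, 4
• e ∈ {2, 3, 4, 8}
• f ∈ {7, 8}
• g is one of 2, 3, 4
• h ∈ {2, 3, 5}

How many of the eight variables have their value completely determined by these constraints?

3

Among the 8 variables, 1 fits only a (and all 8 values in {1, 2, 3, 4, 5, 6, 7, 8} must be used), so a = 1.
The 7 still-open variables draw from only 7 values {2, 3, 4, 5, 6, 7, 8}, so each is used; only h can be 5, hence h = 5.
The 6 still-open variables together cover exactly {2, 3, 4, 6, 7, 8} — 6 values for 6 variables — and 6 appears only in b's list, so b = 6.
The 2 variables c and f are confined to {7, 8}, which locks those values in; drop them from e.
Determined: a=1, b=6, h=5. The other variables each still have more than one consistent value. That makes 3.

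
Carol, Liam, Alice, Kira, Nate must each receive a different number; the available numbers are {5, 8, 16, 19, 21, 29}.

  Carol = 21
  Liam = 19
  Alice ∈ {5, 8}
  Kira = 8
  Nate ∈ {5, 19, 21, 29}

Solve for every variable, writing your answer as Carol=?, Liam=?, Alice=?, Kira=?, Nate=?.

Carol's domain is down to {21}, so Carol = 21. Eliminate 21 elsewhere: Nate.
Liam has just one choice, so Liam = 19. Remove 19 from Nate.
Kira must be 8 (only option left). Strike 8 from Alice.
That leaves Alice = 5. Remove 5 from Nate.
Nate has just one choice, so Nate = 29.

Carol=21, Liam=19, Alice=5, Kira=8, Nate=29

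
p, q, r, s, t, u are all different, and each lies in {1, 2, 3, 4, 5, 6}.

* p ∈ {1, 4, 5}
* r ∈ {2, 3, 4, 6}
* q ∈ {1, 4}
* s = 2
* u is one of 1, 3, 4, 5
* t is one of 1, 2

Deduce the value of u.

3

s's domain is down to {2}, so s = 2. Remove 2 from r, t.
t must be 1 (only option left). Strike 1 from p, q, u.
q must be 4 (only option left). Strike 4 from p, r, u.
p must be 5 (only option left). Strike 5 from u.
So u = 3.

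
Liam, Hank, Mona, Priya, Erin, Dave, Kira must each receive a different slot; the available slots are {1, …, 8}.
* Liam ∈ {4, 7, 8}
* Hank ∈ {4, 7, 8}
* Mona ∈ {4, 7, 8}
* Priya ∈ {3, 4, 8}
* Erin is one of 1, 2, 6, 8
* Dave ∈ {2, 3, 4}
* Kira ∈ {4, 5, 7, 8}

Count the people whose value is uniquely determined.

3

The 3 variables Liam, Hank, Mona are confined to {4, 7, 8}, which locks those values in; drop them from Priya, Erin, Dave, Kira.
Priya's domain is down to {3}, so Priya = 3. Remove 3 from Dave.
Dave has just one choice, so Dave = 2. Remove 2 from Erin.
Kira has just one choice, so Kira = 5.
Determined: Priya=3, Dave=2, Kira=5. The other people each still have more than one consistent value. That makes 3.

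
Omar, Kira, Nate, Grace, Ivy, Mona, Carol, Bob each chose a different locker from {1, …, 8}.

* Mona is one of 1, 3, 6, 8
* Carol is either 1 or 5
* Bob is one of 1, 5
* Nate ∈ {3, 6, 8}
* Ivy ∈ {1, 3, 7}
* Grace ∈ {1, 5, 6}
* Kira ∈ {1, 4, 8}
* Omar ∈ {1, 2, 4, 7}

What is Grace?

6

The 8 variables together cover exactly {1, 2, 3, 4, 5, 6, 7, 8} — 8 values for 8 variables — and 2 appears only in Omar's list, so Omar = 2.
Among the 7 still-open variables, 4 fits only Kira (and all 7 values in {1, 3, 4, 5, 6, 7, 8} must be used), so Kira = 4.
The 6 still-open variables draw from only 6 values {1, 3, 5, 6, 7, 8}, so each is used; only Ivy can be 7, hence Ivy = 7.
Carol and Bob between them cover only {1, 5} — a naked pair. Remove those values from Grace, Mona.
So Grace = 6.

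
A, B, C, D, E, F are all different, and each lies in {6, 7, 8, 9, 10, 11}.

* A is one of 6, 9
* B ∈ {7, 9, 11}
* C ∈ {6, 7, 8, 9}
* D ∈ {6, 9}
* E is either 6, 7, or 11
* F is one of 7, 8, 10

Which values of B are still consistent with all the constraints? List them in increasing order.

The 6 variables draw from only 6 values {6, 7, 8, 9, 10, 11}, so each is used; only F can be 10, hence F = 10.
The 5 still-open variables draw from only 5 values {6, 7, 8, 9, 11}, so each is used; only C can be 8, hence C = 8.
The 2 variables A and D are confined to {6, 9}, which locks those values in; drop them from B, E.
No further eliminations apply; B can still be any of 7, 11.

7, 11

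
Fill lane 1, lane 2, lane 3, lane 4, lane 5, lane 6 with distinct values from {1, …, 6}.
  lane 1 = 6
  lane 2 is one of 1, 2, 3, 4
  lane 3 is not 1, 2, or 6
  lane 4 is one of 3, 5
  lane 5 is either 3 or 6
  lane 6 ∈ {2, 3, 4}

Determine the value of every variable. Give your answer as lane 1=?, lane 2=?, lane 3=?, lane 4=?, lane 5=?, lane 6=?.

lane 1=6, lane 2=1, lane 3=4, lane 4=5, lane 5=3, lane 6=2

lane 1's domain is down to {6}, so lane 1 = 6. Strike 6 from lane 5.
That leaves lane 5 = 3. Strike 3 from lane 2, lane 3, lane 4, lane 6.
lane 4's domain is down to {5}, so lane 4 = 5. So lane 3 can't be 5.
lane 3 must be 4 (only option left). Eliminate 4 elsewhere: lane 2, lane 6.
lane 6's domain is down to {2}, so lane 6 = 2. Strike 2 from lane 2.
That leaves lane 2 = 1.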